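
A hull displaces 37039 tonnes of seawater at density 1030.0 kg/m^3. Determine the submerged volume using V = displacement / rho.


Formula: V = mass / rho
Step 1 — convert tonnes to kg: 37039 t * 1000 = 37039000 kg
Step 2 — V = 37039000 / 1030.0 ≈ 35960 m^3 (5 s.f.)

35960 m^3


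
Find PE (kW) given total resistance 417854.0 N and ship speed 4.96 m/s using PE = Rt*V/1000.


Formula: PE = Rt * V / 1000 (kW)
Step 1 — PE (W) = 417854.0 * 4.96 = 2072555.84 W
Step 2 — PE (kW) = 2072555.84 / 1000 ≈ 2072.6 kW (5 s.f.)

2072.6 kW


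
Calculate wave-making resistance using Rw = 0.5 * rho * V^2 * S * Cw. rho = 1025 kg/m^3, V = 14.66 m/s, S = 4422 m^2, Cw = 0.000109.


Formula: Rw = 0.5 * rho * V^2 * S * Cw
Step 1 — V^2 = 14.66^2 = 214.9156
Step 2 — 0.5 * rho * V^2 = 0.5 * 1025 * 214.9156 = 110144.245
Step 3 — Rw = 110144.245 * 4422 * 0.000109 ≈ 53089 N (5 s.f.)

53089 N


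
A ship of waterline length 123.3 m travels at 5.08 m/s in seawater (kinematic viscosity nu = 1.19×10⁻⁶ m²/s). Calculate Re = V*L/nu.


Formula: Re = V * L / nu
Step 1 — V * L = 5.08 * 123.3 = 626.364 m^2/s
Step 2 — Re = 626.364 / 1.19e-6 = 5.26e+08

5.26e+08


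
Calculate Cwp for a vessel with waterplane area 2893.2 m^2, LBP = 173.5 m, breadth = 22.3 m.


Formula: Cwp = Aw / (L * B)
Step 1 — L * B = 173.5 * 22.3 = 3869.05 m^2
Step 2 — Cwp = 2893.2 / 3869.05 ≈ 0.74778 (5 s.f.)

0.74778


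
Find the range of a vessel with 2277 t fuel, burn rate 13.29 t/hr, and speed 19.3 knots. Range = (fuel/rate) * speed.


Formula: endurance = fuel / rate; range = endurance * speed
Step 1 — endurance = 2277 / 13.29 = 171.3318 hours
Step 2 — range = 171.3318 * 19.3 ≈ 3306.7 nautical miles (5 s.f.)

3306.7 NM


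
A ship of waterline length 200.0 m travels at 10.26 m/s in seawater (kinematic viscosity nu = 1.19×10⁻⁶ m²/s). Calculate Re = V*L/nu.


Formula: Re = V * L / nu
Step 1 — V * L = 10.26 * 200.0 = 2052.0 m^2/s
Step 2 — Re = 2052.0 / 1.19e-6 = 1.72e+09

1.72e+09


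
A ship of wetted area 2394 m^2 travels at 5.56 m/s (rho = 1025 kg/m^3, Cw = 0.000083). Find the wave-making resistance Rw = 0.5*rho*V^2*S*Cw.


Formula: Rw = 0.5 * rho * V^2 * S * Cw
Step 1 — V^2 = 5.56^2 = 30.9136
Step 2 — 0.5 * rho * V^2 = 0.5 * 1025 * 30.9136 = 15843.22
Step 3 — Rw = 15843.22 * 2394 * 0.000083 ≈ 3148.1 N (5 s.f.)

3148.1 N


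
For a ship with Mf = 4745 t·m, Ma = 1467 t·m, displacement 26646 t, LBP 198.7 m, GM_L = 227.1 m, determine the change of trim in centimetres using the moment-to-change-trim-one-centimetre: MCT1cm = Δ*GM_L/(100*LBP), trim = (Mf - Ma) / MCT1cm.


Formula: net trimming moment = Mf - Ma; MCT1cm = Δ*GM_L/(100*LBP); trim = net moment / MCT1cm
Step 1 — net trimming moment = 4745 - 1467 = 3278 t·m
Step 2 — MCT1cm = 26646 * 227.1 / (100 * 198.7) = 304.5449 t·m/cm
Step 3 — trim = 3278 / 304.5449 ≈ 10.764 cm (5 s.f.)

10.764 cm


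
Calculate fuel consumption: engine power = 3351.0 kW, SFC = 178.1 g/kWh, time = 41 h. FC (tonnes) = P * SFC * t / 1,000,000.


Formula: FC (tonnes) = P * SFC * t / 1,000,000
Step 1 — P * SFC * t = 3351.0 * 178.1 * 41 = 24469337.1 g
Step 2 — FC (tonnes) = 24469337.1 / 1,000,000 ≈ 24.469 tonnes (5 s.f.)

24.469 tonnes


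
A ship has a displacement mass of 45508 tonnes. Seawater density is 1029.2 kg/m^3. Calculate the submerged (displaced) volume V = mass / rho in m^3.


Formula: V = mass / rho
Step 1 — convert tonnes to kg: 45508 t * 1000 = 45508000 kg
Step 2 — V = 45508000 / 1029.2 ≈ 44217 m^3 (5 s.f.)

44217 m^3


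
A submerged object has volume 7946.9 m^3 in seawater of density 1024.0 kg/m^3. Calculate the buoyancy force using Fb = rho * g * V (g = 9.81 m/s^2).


Formula: Fb = rho * g * V
Substituting: Fb = 1024.0 * 9.81 * 7946.9
Intermediate: 1024.0 * 9.81 = 10045.44
Result: Fb = 10045.44 * 7946.9 ≈ 79830000 N (5 s.f.)

79830000 N


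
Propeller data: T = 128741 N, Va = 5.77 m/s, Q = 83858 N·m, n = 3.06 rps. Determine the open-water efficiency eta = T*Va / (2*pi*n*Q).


Formula: eta = T * Va / (2 * pi * n * Q)
Step 1 — numerator = T * Va = 128741 * 5.77 = 742835.57
Step 2 — 2 * pi * n = 2 * pi * 3.06 = 19.226547
Step 3 — denominator = 19.226547 * 83858 = 1612299.78
Step 4 — eta = 742835.57 / 1612299.78 ≈ 0.46073 (5 s.f.)

0.46073


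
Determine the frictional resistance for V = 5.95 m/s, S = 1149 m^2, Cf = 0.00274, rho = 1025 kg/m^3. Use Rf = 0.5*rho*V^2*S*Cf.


Formula: Rf = 0.5 * rho * V^2 * S * Cf
Step 1 — V^2 = 5.95^2 = 35.4025
Step 2 — 0.5 * rho * V^2 = 0.5 * 1025 * 35.4025 = 18143.78125
Step 3 — Rf = 18143.78125 * 1149 * 0.00274 ≈ 57121 N (5 s.f.)

57121 N


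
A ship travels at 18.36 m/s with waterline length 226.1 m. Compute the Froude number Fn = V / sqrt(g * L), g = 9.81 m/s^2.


Formula: Fn = V / sqrt(g * L)
Step 1 — g * L = 9.81 * 226.1 = 2218.041
Step 2 — sqrt(g * L) = sqrt(2218.041) = 47.096083
Step 3 — Fn = 18.36 / 47.096083 ≈ 0.38984 (5 s.f.)

0.38984


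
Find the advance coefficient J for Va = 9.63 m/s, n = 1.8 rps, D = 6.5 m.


Formula: J = Va / (n * D)
Step 1 — n * D = 1.8 * 6.5 = 11.7
Step 2 — J = 9.63 / 11.7 ≈ 0.82308 (5 s.f.)

0.82308


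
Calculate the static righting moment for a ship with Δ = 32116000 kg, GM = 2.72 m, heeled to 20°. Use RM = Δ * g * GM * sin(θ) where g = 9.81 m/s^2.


Formula: GZ = GM * sin(theta); RM = disp * g * GZ
Step 1 — GZ = 2.72 * sin(20°) = 2.72 * 0.34202 = 0.930294 m
Step 2 — RM = 32116000 * 9.81 * 0.930294 ≈ 293100000 N·m (5 s.f.)

293100000 N·m


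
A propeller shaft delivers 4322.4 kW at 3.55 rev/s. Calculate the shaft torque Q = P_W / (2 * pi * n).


Formula: Q = P_W / (2 * pi * n)
Step 1 — P_W = 4322.4 kW * 1000 = 4322400.0 W
Step 2 — 2 * pi * n = 2 * pi * 3.55 = 22.305308
Step 3 — Q = 4322400.0 / 22.305308 ≈ 193780 N·m (5 s.f.)

193780 N·m


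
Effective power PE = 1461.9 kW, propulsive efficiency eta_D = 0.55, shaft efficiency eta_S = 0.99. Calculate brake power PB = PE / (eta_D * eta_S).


Formula: PB = PE / (eta_D * eta_S)
Step 1 — combined efficiency = eta_D * eta_S = 0.55 * 0.99 = 0.5445
Step 2 — PB = 1461.9 / 0.5445 ≈ 2684.8 kW (5 s.f.)

2684.8 kW


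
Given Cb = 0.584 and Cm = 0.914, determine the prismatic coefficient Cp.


Formula: Cp = Cb / Cm
Substituting: Cp = 0.584 / 0.914
Result: Cp ≈ 0.63895 (5 s.f.)

0.63895


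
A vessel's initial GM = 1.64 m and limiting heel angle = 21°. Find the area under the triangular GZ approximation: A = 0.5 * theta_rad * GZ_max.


Formula: GZ_max = GM * sin(theta); Area = 0.5 * theta_rad * GZ_max
Step 1 — GZ_max = 1.64 * sin(21°) = 1.64 * 0.358368 = 0.587724 m
Step 2 — theta_rad = 21 * pi/180 = 0.366519 rad
Step 3 — Area = 0.5 * 0.366519 * 0.587724 ≈ 0.10771 m·rad (5 s.f.)

0.10771 m·rad


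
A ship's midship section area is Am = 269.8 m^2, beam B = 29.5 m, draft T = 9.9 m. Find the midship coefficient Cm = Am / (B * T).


Formula: Cm = Am / (B * T)
Step 1 — B * T = 29.5 * 9.9 = 292.05 m^2
Step 2 — Cm = 269.8 / 292.05 ≈ 0.92381 (5 s.f.)

0.92381


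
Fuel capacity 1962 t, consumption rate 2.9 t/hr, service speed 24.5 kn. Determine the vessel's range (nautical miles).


Formula: endurance = fuel / rate; range = endurance * speed
Step 1 — endurance = 1962 / 2.9 = 676.5517 hours
Step 2 — range = 676.5517 * 24.5 ≈ 16576 nautical miles (5 s.f.)

16576 NM


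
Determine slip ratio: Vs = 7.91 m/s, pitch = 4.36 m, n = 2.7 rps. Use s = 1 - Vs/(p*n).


Formula: s = 1 - Vs / (p * n)
Step 1 — p * n = 4.36 * 2.7 = 11.772
Step 2 — Vs / (p*n) = 7.91 / 11.772 = 0.671933 (6 d.p.)
Step 3 — s = 1 - 0.671933 = 0.328067

0.328067


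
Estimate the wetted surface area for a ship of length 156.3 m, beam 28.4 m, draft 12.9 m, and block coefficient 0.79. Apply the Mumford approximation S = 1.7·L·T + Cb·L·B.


Formula: S = 1.7*L*T + V/T with V = Cb*L*B*T, i.e. S = L * (1.7*T + Cb*B)
Step 1 — 1.7*T = 1.7 * 12.9 = 21.93 m
Step 2 — Cb*B = 0.79 * 28.4 = 22.436 m
Step 3 — 1.7*T + Cb*B = 21.93 + 22.436 = 44.366 m
Step 4 — S = 156.3 * 44.366 ≈ 6934.4 m^2 (5 s.f.)

6934.4 m^2


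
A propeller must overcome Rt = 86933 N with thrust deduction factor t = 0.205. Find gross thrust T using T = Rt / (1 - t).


Formula: T = Rt / (1 - t)
Step 1 — (1 - t) = 1 - 0.205 = 0.795
Step 2 — T = 86933 / 0.795 ≈ 109350 N (5 s.f.)

109350 N


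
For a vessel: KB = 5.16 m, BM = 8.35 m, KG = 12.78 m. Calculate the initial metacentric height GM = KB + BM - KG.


Formula: GM = KB + BM - KG
Step 1 — KM = KB + BM = 5.16 + 8.35 = 13.51 m
Step 2 — GM = KM - KG = 13.51 - 12.78 = 0.73 m

0.73 m


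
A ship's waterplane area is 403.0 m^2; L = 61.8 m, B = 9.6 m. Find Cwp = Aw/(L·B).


Formula: Cwp = Aw / (L * B)
Step 1 — L * B = 61.8 * 9.6 = 593.28 m^2
Step 2 — Cwp = 403.0 / 593.28 ≈ 0.67927 (5 s.f.)

0.67927


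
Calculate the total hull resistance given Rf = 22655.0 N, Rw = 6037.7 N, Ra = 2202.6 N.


Formula: Rt = Rf + Rw + Ra
Substituting: Rt = 22655.0 + 6037.7 + 2202.6
Result: Rt = 30895.3 N

30895.3 N


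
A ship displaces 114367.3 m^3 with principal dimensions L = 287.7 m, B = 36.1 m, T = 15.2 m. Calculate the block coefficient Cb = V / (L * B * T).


Formula: Cb = V / (L * B * T)
Step 1 — L * B * T = 287.7 * 36.1 * 15.2 = 157866.744 m^3
Step 2 — Cb = 114367.3 / 157866.744 ≈ 0.72445 (5 s.f.)

0.72445


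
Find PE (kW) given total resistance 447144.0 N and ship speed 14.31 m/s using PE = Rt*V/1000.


Formula: PE = Rt * V / 1000 (kW)
Step 1 — PE (W) = 447144.0 * 14.31 = 6398630.64 W
Step 2 — PE (kW) = 6398630.64 / 1000 ≈ 6398.6 kW (5 s.f.)

6398.6 kW


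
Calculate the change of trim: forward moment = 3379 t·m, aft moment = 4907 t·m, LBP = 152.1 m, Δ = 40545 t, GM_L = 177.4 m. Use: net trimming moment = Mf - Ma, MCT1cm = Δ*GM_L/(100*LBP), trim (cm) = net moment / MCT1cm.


Formula: net trimming moment = Mf - Ma; MCT1cm = Δ*GM_L/(100*LBP); trim = net moment / MCT1cm
Step 1 — net trimming moment = 3379 - 4907 = -1528 t·m
Step 2 — MCT1cm = 40545 * 177.4 / (100 * 152.1) = 472.8917 t·m/cm
Step 3 — trim = -1528 / 472.8917 ≈ -3.2312 cm (5 s.f.)

-3.2312 cm


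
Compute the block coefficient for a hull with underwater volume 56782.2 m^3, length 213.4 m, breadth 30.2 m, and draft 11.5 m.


Formula: Cb = V / (L * B * T)
Step 1 — L * B * T = 213.4 * 30.2 * 11.5 = 74113.82 m^3
Step 2 — Cb = 56782.2 / 74113.82 ≈ 0.76615 (5 s.f.)

0.76615


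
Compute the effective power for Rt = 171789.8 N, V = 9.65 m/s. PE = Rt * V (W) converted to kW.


Formula: PE = Rt * V / 1000 (kW)
Step 1 — PE (W) = 171789.8 * 9.65 = 1657771.57 W
Step 2 — PE (kW) = 1657771.57 / 1000 ≈ 1657.8 kW (5 s.f.)

1657.8 kW


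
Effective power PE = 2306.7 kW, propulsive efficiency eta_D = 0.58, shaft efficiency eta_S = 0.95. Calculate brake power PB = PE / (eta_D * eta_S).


Formula: PB = PE / (eta_D * eta_S)
Step 1 — combined efficiency = eta_D * eta_S = 0.58 * 0.95 = 0.551
Step 2 — PB = 2306.7 / 0.551 ≈ 4186.4 kW (5 s.f.)

4186.4 kW


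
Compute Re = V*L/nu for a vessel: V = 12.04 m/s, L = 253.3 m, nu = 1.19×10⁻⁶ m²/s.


Formula: Re = V * L / nu
Step 1 — V * L = 12.04 * 253.3 = 3049.732 m^2/s
Step 2 — Re = 3049.732 / 1.19e-6 = 2.56e+09

2.56e+09


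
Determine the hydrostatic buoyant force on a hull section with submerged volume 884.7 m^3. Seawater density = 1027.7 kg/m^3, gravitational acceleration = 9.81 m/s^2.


Formula: Fb = rho * g * V
Substituting: Fb = 1027.7 * 9.81 * 884.7
Intermediate: 1027.7 * 9.81 = 10081.737
Result: Fb = 10081.737 * 884.7 ≈ 8919300 N (5 s.f.)

8919300 N


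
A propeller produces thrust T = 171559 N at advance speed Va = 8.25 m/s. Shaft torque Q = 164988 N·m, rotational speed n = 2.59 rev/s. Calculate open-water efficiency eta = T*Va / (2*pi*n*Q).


Formula: eta = T * Va / (2 * pi * n * Q)
Step 1 — numerator = T * Va = 171559 * 8.25 = 1415361.75
Step 2 — 2 * pi * n = 2 * pi * 2.59 = 16.27345
Step 3 — denominator = 16.27345 * 164988 = 2684923.97
Step 4 — eta = 1415361.75 / 2684923.97 ≈ 0.52715 (5 s.f.)

0.52715


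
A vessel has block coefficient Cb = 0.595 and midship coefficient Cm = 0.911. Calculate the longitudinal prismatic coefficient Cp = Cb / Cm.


Formula: Cp = Cb / Cm
Substituting: Cp = 0.595 / 0.911
Result: Cp ≈ 0.65313 (5 s.f.)

0.65313


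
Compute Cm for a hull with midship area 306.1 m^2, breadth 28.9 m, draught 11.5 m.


Formula: Cm = Am / (B * T)
Step 1 — B * T = 28.9 * 11.5 = 332.35 m^2
Step 2 — Cm = 306.1 / 332.35 ≈ 0.92102 (5 s.f.)

0.92102


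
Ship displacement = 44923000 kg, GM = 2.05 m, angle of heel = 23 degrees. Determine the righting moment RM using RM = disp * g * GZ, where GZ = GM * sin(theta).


Formula: GZ = GM * sin(theta); RM = disp * g * GZ
Step 1 — GZ = 2.05 * sin(23°) = 2.05 * 0.390731 = 0.800999 m
Step 2 — RM = 44923000 * 9.81 * 0.800999 ≈ 353000000 N·m (5 s.f.)

353000000 N·m


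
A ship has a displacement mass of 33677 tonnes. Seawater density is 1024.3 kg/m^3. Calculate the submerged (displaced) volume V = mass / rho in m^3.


Formula: V = mass / rho
Step 1 — convert tonnes to kg: 33677 t * 1000 = 33677000 kg
Step 2 — V = 33677000 / 1024.3 ≈ 32878 m^3 (5 s.f.)

32878 m^3


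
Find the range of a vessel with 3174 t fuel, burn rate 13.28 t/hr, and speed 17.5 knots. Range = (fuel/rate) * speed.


Formula: endurance = fuel / rate; range = endurance * speed
Step 1 — endurance = 3174 / 13.28 = 239.006 hours
Step 2 — range = 239.006 * 17.5 ≈ 4182.6 nautical miles (5 s.f.)

4182.6 NM


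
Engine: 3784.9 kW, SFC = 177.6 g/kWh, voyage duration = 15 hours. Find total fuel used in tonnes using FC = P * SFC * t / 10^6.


Formula: FC (tonnes) = P * SFC * t / 1,000,000
Step 1 — P * SFC * t = 3784.9 * 177.6 * 15 = 10082973.6 g
Step 2 — FC (tonnes) = 10082973.6 / 1,000,000 ≈ 10.083 tonnes (5 s.f.)

10.083 tonnes


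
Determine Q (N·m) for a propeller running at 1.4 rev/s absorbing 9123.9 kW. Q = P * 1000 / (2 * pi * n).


Formula: Q = P_W / (2 * pi * n)
Step 1 — P_W = 9123.9 kW * 1000 = 9123900.0 W
Step 2 — 2 * pi * n = 2 * pi * 1.4 = 8.796459
Step 3 — Q = 9123900.0 / 8.796459 ≈ 1037200 N·m (5 s.f.)

1037200 N·m


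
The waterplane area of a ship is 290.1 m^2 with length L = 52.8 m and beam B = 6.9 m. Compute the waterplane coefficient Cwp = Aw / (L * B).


Formula: Cwp = Aw / (L * B)
Step 1 — L * B = 52.8 * 6.9 = 364.32 m^2
Step 2 — Cwp = 290.1 / 364.32 ≈ 0.79628 (5 s.f.)

0.79628


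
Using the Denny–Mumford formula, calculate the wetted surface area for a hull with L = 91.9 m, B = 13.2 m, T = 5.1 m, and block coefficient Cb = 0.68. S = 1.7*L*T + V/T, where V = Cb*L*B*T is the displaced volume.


Formula: S = 1.7*L*T + V/T with V = Cb*L*B*T, i.e. S = L * (1.7*T + Cb*B)
Step 1 — 1.7*T = 1.7 * 5.1 = 8.67 m
Step 2 — Cb*B = 0.68 * 13.2 = 8.976 m
Step 3 — 1.7*T + Cb*B = 8.67 + 8.976 = 17.646 m
Step 4 — S = 91.9 * 17.646 ≈ 1621.7 m^2 (5 s.f.)

1621.7 m^2


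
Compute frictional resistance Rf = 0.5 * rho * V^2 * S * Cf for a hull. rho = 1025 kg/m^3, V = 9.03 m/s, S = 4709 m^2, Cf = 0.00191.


Formula: Rf = 0.5 * rho * V^2 * S * Cf
Step 1 — V^2 = 9.03^2 = 81.5409
Step 2 — 0.5 * rho * V^2 = 0.5 * 1025 * 81.5409 = 41789.71125
Step 3 — Rf = 41789.71125 * 4709 * 0.00191 ≈ 375860 N (5 s.f.)

375860 N


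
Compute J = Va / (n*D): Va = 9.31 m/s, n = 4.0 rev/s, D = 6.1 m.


Formula: J = Va / (n * D)
Step 1 — n * D = 4.0 * 6.1 = 24.4
Step 2 — J = 9.31 / 24.4 ≈ 0.38156 (5 s.f.)

0.38156


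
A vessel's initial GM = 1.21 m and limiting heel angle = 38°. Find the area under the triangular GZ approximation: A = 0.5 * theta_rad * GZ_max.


Formula: GZ_max = GM * sin(theta); Area = 0.5 * theta_rad * GZ_max
Step 1 — GZ_max = 1.21 * sin(38°) = 1.21 * 0.615661 = 0.74495 m
Step 2 — theta_rad = 38 * pi/180 = 0.663225 rad
Step 3 — Area = 0.5 * 0.663225 * 0.74495 ≈ 0.24703 m·rad (5 s.f.)

0.24703 m·rad


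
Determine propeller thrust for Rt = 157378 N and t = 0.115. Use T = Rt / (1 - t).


Formula: T = Rt / (1 - t)
Step 1 — (1 - t) = 1 - 0.115 = 0.885
Step 2 — T = 157378 / 0.885 ≈ 177830 N (5 s.f.)

177830 N


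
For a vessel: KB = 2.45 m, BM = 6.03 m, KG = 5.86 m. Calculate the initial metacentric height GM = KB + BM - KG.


Formula: GM = KB + BM - KG
Step 1 — KM = KB + BM = 2.45 + 6.03 = 8.48 m
Step 2 — GM = KM - KG = 8.48 - 5.86 = 2.62 m

2.62 m


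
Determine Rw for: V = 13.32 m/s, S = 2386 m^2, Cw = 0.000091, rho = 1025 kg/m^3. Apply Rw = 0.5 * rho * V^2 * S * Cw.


Formula: Rw = 0.5 * rho * V^2 * S * Cw
Step 1 — V^2 = 13.32^2 = 177.4224
Step 2 — 0.5 * rho * V^2 = 0.5 * 1025 * 177.4224 = 90928.98
Step 3 — Rw = 90928.98 * 2386 * 0.000091 ≈ 19743 N (5 s.f.)

19743 N


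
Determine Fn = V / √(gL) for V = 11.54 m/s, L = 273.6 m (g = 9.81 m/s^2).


Formula: Fn = V / sqrt(g * L)
Step 1 — g * L = 9.81 * 273.6 = 2684.016
Step 2 — sqrt(g * L) = sqrt(2684.016) = 51.80749
Step 3 — Fn = 11.54 / 51.80749 ≈ 0.22275 (5 s.f.)

0.22275


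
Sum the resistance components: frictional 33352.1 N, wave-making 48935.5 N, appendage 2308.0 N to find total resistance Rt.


Formula: Rt = Rf + Rw + Ra
Substituting: Rt = 33352.1 + 48935.5 + 2308.0
Result: Rt = 84595.6 N

84595.6 N


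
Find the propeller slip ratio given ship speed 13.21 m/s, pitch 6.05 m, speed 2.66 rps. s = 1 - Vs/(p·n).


Formula: s = 1 - Vs / (p * n)
Step 1 — p * n = 6.05 * 2.66 = 16.093
Step 2 — Vs / (p*n) = 13.21 / 16.093 = 0.820854 (6 d.p.)
Step 3 — s = 1 - 0.820854 = 0.179146

0.179146


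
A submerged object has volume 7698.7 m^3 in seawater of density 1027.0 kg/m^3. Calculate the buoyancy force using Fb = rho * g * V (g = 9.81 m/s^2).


Formula: Fb = rho * g * V
Substituting: Fb = 1027.0 * 9.81 * 7698.7
Intermediate: 1027.0 * 9.81 = 10074.87
Result: Fb = 10074.87 * 7698.7 ≈ 77563000 N (5 s.f.)

77563000 N


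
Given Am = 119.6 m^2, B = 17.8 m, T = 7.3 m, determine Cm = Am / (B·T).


Formula: Cm = Am / (B * T)
Step 1 — B * T = 17.8 * 7.3 = 129.94 m^2
Step 2 — Cm = 119.6 / 129.94 ≈ 0.92042 (5 s.f.)

0.92042


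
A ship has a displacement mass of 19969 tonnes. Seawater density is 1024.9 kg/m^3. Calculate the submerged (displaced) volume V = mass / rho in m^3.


Formula: V = mass / rho
Step 1 — convert tonnes to kg: 19969 t * 1000 = 19969000 kg
Step 2 — V = 19969000 / 1024.9 ≈ 19484 m^3 (5 s.f.)

19484 m^3


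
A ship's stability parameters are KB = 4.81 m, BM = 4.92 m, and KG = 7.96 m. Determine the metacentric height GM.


Formula: GM = KB + BM - KG
Step 1 — KM = KB + BM = 4.81 + 4.92 = 9.73 m
Step 2 — GM = KM - KG = 9.73 - 7.96 = 1.77 m

1.77 m


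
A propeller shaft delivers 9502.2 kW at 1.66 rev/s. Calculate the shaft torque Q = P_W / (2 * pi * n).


Formula: Q = P_W / (2 * pi * n)
Step 1 — P_W = 9502.2 kW * 1000 = 9502200.0 W
Step 2 — 2 * pi * n = 2 * pi * 1.66 = 10.430088
Step 3 — Q = 9502200.0 / 10.430088 ≈ 911040 N·m (5 s.f.)

911040 N·m


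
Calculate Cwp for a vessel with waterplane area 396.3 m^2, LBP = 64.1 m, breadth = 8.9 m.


Formula: Cwp = Aw / (L * B)
Step 1 — L * B = 64.1 * 8.9 = 570.49 m^2
Step 2 — Cwp = 396.3 / 570.49 ≈ 0.69467 (5 s.f.)

0.69467


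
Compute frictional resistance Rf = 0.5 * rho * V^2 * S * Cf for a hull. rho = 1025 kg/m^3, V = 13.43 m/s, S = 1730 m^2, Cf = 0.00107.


Formula: Rf = 0.5 * rho * V^2 * S * Cf
Step 1 — V^2 = 13.43^2 = 180.3649
Step 2 — 0.5 * rho * V^2 = 0.5 * 1025 * 180.3649 = 92437.01125
Step 3 — Rf = 92437.01125 * 1730 * 0.00107 ≈ 171110 N (5 s.f.)

171110 N


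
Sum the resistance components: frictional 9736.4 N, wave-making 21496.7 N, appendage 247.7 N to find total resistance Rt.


Formula: Rt = Rf + Rw + Ra
Substituting: Rt = 9736.4 + 21496.7 + 247.7
Result: Rt = 31480.8 N

31480.8 N


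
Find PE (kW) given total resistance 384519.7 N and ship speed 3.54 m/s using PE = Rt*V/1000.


Formula: PE = Rt * V / 1000 (kW)
Step 1 — PE (W) = 384519.7 * 3.54 = 1361199.738 W
Step 2 — PE (kW) = 1361199.738 / 1000 ≈ 1361.2 kW (5 s.f.)

1361.2 kW


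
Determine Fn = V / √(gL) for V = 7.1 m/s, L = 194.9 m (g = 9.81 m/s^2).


Formula: Fn = V / sqrt(g * L)
Step 1 — g * L = 9.81 * 194.9 = 1911.969
Step 2 — sqrt(g * L) = sqrt(1911.969) = 43.726068
Step 3 — Fn = 7.1 / 43.726068 ≈ 0.16237 (5 s.f.)

0.16237


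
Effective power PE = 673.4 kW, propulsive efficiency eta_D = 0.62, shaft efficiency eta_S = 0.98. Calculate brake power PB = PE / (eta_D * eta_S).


Formula: PB = PE / (eta_D * eta_S)
Step 1 — combined efficiency = eta_D * eta_S = 0.62 * 0.98 = 0.6076
Step 2 — PB = 673.4 / 0.6076 ≈ 1108.3 kW (5 s.f.)

1108.3 kW


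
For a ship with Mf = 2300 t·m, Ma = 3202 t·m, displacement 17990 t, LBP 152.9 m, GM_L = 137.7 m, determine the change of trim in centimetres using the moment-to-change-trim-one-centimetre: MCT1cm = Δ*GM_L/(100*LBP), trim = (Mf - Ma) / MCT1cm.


Formula: net trimming moment = Mf - Ma; MCT1cm = Δ*GM_L/(100*LBP); trim = net moment / MCT1cm
Step 1 — net trimming moment = 2300 - 3202 = -902 t·m
Step 2 — MCT1cm = 17990 * 137.7 / (100 * 152.9) = 162.0159 t·m/cm
Step 3 — trim = -902 / 162.0159 ≈ -5.5674 cm (5 s.f.)

-5.5674 cm


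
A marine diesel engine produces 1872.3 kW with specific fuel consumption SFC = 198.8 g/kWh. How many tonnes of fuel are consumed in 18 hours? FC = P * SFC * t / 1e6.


Formula: FC (tonnes) = P * SFC * t / 1,000,000
Step 1 — P * SFC * t = 1872.3 * 198.8 * 18 = 6699838.32 g
Step 2 — FC (tonnes) = 6699838.32 / 1,000,000 ≈ 6.6998 tonnes (5 s.f.)

6.6998 tonnes


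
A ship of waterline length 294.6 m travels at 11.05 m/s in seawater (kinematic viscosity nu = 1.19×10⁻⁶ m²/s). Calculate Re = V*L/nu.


Formula: Re = V * L / nu
Step 1 — V * L = 11.05 * 294.6 = 3255.33 m^2/s
Step 2 — Re = 3255.33 / 1.19e-6 = 2.74e+09

2.74e+09


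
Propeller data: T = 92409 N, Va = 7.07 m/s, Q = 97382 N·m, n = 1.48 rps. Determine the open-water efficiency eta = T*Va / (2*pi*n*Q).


Formula: eta = T * Va / (2 * pi * n * Q)
Step 1 — numerator = T * Va = 92409 * 7.07 = 653331.63
Step 2 — 2 * pi * n = 2 * pi * 1.48 = 9.299114
Step 3 — denominator = 9.299114 * 97382 = 905566.32
Step 4 — eta = 653331.63 / 905566.32 ≈ 0.72146 (5 s.f.)

0.72146


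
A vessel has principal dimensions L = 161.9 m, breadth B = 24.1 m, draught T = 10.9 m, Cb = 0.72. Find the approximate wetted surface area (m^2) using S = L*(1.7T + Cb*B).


Formula: S = 1.7*L*T + V/T with V = Cb*L*B*T, i.e. S = L * (1.7*T + Cb*B)
Step 1 — 1.7*T = 1.7 * 10.9 = 18.53 m
Step 2 — Cb*B = 0.72 * 24.1 = 17.352 m
Step 3 — 1.7*T + Cb*B = 18.53 + 17.352 = 35.882 m
Step 4 — S = 161.9 * 35.882 ≈ 5809.3 m^2 (5 s.f.)

5809.3 m^2


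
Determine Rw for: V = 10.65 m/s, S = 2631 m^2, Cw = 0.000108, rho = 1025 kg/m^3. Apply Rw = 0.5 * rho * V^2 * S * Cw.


Formula: Rw = 0.5 * rho * V^2 * S * Cw
Step 1 — V^2 = 10.65^2 = 113.4225
Step 2 — 0.5 * rho * V^2 = 0.5 * 1025 * 113.4225 = 58129.03125
Step 3 — Rw = 58129.03125 * 2631 * 0.000108 ≈ 16517 N (5 s.f.)

16517 N


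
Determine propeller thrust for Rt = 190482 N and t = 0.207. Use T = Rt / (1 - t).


Formula: T = Rt / (1 - t)
Step 1 — (1 - t) = 1 - 0.207 = 0.793
Step 2 — T = 190482 / 0.793 ≈ 240200 N (5 s.f.)

240200 N


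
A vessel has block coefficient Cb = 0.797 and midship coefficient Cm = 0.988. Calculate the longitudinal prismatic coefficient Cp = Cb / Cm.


Formula: Cp = Cb / Cm
Substituting: Cp = 0.797 / 0.988
Result: Cp ≈ 0.80668 (5 s.f.)

0.80668


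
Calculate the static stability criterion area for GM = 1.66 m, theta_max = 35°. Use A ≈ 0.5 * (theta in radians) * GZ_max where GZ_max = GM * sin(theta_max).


Formula: GZ_max = GM * sin(theta); Area = 0.5 * theta_rad * GZ_max
Step 1 — GZ_max = 1.66 * sin(35°) = 1.66 * 0.573576 = 0.952136 m
Step 2 — theta_rad = 35 * pi/180 = 0.610865 rad
Step 3 — Area = 0.5 * 0.610865 * 0.952136 ≈ 0.29081 m·rad (5 s.f.)

0.29081 m·rad


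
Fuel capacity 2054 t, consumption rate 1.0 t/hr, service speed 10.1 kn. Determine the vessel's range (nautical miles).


Formula: endurance = fuel / rate; range = endurance * speed
Step 1 — endurance = 2054 / 1.0 = 2054.0 hours
Step 2 — range = 2054.0 * 10.1 ≈ 20745 nautical miles (5 s.f.)

20745 NM


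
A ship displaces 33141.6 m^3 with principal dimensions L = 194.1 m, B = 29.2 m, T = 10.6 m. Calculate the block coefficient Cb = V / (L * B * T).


Formula: Cb = V / (L * B * T)
Step 1 — L * B * T = 194.1 * 29.2 * 10.6 = 60077.832 m^3
Step 2 — Cb = 33141.6 / 60077.832 ≈ 0.55164 (5 s.f.)

0.55164


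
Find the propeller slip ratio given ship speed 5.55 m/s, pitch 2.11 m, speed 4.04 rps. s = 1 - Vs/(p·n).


Formula: s = 1 - Vs / (p * n)
Step 1 — p * n = 2.11 * 4.04 = 8.5244
Step 2 — Vs / (p*n) = 5.55 / 8.5244 = 0.651072 (6 d.p.)
Step 3 — s = 1 - 0.651072 = 0.348928

0.348928


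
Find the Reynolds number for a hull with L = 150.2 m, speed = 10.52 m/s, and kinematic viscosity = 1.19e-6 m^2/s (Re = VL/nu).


Formula: Re = V * L / nu
Step 1 — V * L = 10.52 * 150.2 = 1580.104 m^2/s
Step 2 — Re = 1580.104 / 1.19e-6 = 1.33e+09

1.33e+09


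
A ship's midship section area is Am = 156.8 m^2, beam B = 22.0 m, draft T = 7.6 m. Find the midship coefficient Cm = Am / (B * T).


Formula: Cm = Am / (B * T)
Step 1 — B * T = 22.0 * 7.6 = 167.2 m^2
Step 2 — Cm = 156.8 / 167.2 ≈ 0.93780 (5 s.f.)

0.93780


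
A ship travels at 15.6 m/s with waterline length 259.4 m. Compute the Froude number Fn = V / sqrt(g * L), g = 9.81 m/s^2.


Formula: Fn = V / sqrt(g * L)
Step 1 — g * L = 9.81 * 259.4 = 2544.714
Step 2 — sqrt(g * L) = sqrt(2544.714) = 50.445158
Step 3 — Fn = 15.6 / 50.445158 ≈ 0.30925 (5 s.f.)

0.30925


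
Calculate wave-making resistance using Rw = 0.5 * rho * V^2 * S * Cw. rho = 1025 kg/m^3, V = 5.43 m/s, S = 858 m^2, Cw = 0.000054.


Formula: Rw = 0.5 * rho * V^2 * S * Cw
Step 1 — V^2 = 5.43^2 = 29.4849
Step 2 — 0.5 * rho * V^2 = 0.5 * 1025 * 29.4849 = 15111.01125
Step 3 — Rw = 15111.01125 * 858 * 0.000054 ≈ 700.12 N (5 s.f.)

700.12 N


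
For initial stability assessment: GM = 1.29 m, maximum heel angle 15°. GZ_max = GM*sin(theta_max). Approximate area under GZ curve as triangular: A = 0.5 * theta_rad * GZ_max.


Formula: GZ_max = GM * sin(theta); Area = 0.5 * theta_rad * GZ_max
Step 1 — GZ_max = 1.29 * sin(15°) = 1.29 * 0.258819 = 0.333877 m
Step 2 — theta_rad = 15 * pi/180 = 0.261799 rad
Step 3 — Area = 0.5 * 0.261799 * 0.333877 ≈ 0.043704 m·rad (5 s.f.)

0.043704 m·rad


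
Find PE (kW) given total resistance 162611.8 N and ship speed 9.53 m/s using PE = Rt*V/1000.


Formula: PE = Rt * V / 1000 (kW)
Step 1 — PE (W) = 162611.8 * 9.53 = 1549690.454 W
Step 2 — PE (kW) = 1549690.454 / 1000 ≈ 1549.7 kW (5 s.f.)

1549.7 kW


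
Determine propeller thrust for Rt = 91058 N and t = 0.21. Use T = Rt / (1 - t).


Formula: T = Rt / (1 - t)
Step 1 — (1 - t) = 1 - 0.21 = 0.79
Step 2 — T = 91058 / 0.79 ≈ 115260 N (5 s.f.)

115260 N


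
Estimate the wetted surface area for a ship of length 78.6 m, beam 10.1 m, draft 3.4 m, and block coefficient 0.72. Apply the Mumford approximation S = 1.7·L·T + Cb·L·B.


Formula: S = 1.7*L*T + V/T with V = Cb*L*B*T, i.e. S = L * (1.7*T + Cb*B)
Step 1 — 1.7*T = 1.7 * 3.4 = 5.78 m
Step 2 — Cb*B = 0.72 * 10.1 = 7.272 m
Step 3 — 1.7*T + Cb*B = 5.78 + 7.272 = 13.052 m
Step 4 — S = 78.6 * 13.052 ≈ 1025.9 m^2 (5 s.f.)

1025.9 m^2


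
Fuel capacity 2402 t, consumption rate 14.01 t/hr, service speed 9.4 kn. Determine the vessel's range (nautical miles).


Formula: endurance = fuel / rate; range = endurance * speed
Step 1 — endurance = 2402 / 14.01 = 171.449 hours
Step 2 — range = 171.449 * 9.4 ≈ 1611.6 nautical miles (5 s.f.)

1611.6 NM


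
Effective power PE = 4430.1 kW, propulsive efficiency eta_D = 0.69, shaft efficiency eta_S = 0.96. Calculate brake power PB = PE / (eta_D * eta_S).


Formula: PB = PE / (eta_D * eta_S)
Step 1 — combined efficiency = eta_D * eta_S = 0.69 * 0.96 = 0.6624
Step 2 — PB = 4430.1 / 0.6624 ≈ 6688.0 kW (5 s.f.)

6688.0 kW


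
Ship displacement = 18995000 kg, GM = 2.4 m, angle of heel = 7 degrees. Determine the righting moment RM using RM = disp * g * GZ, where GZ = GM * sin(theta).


Formula: GZ = GM * sin(theta); RM = disp * g * GZ
Step 1 — GZ = 2.4 * sin(7°) = 2.4 * 0.121869 = 0.292486 m
Step 2 — RM = 18995000 * 9.81 * 0.292486 ≈ 54502000 N·m (5 s.f.)

54502000 N·m


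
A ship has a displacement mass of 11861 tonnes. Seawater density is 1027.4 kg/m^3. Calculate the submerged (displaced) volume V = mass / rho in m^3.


Formula: V = mass / rho
Step 1 — convert tonnes to kg: 11861 t * 1000 = 11861000 kg
Step 2 — V = 11861000 / 1027.4 ≈ 11545 m^3 (5 s.f.)

11545 m^3


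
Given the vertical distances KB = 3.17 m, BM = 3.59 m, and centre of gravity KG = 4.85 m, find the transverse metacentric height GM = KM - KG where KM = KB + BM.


Formula: GM = KB + BM - KG
Step 1 — KM = KB + BM = 3.17 + 3.59 = 6.76 m
Step 2 — GM = KM - KG = 6.76 - 4.85 = 1.91 m

1.91 m


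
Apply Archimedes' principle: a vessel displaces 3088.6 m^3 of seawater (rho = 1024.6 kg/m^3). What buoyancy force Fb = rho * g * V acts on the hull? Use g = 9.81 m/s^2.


Formula: Fb = rho * g * V
Substituting: Fb = 1024.6 * 9.81 * 3088.6
Intermediate: 1024.6 * 9.81 = 10051.326
Result: Fb = 10051.326 * 3088.6 ≈ 31045000 N (5 s.f.)

31045000 N


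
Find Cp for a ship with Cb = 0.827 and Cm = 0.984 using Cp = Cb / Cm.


Formula: Cp = Cb / Cm
Substituting: Cp = 0.827 / 0.984
Result: Cp ≈ 0.84045 (5 s.f.)

0.84045


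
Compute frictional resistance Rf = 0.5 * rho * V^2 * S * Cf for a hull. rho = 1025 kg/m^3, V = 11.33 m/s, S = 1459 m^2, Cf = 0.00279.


Formula: Rf = 0.5 * rho * V^2 * S * Cf
Step 1 — V^2 = 11.33^2 = 128.3689
Step 2 — 0.5 * rho * V^2 = 0.5 * 1025 * 128.3689 = 65789.06125
Step 3 — Rf = 65789.06125 * 1459 * 0.00279 ≈ 267800 N (5 s.f.)

267800 N


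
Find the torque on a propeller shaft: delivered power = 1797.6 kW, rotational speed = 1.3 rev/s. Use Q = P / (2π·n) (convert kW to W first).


Formula: Q = P_W / (2 * pi * n)
Step 1 — P_W = 1797.6 kW * 1000 = 1797600.0 W
Step 2 — 2 * pi * n = 2 * pi * 1.3 = 8.168141
Step 3 — Q = 1797600.0 / 8.168141 ≈ 220070 N·m (5 s.f.)

220070 N·m


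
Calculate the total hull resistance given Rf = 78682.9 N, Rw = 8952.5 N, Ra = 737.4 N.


Formula: Rt = Rf + Rw + Ra
Substituting: Rt = 78682.9 + 8952.5 + 737.4
Result: Rt = 88372.8 N

88372.8 N


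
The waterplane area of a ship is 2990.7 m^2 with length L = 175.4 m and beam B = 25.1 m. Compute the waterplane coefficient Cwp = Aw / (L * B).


Formula: Cwp = Aw / (L * B)
Step 1 — L * B = 175.4 * 25.1 = 4402.54 m^2
Step 2 — Cwp = 2990.7 / 4402.54 ≈ 0.67931 (5 s.f.)

0.67931


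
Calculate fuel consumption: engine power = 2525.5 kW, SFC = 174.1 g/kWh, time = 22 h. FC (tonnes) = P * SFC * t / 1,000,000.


Formula: FC (tonnes) = P * SFC * t / 1,000,000
Step 1 — P * SFC * t = 2525.5 * 174.1 * 22 = 9673170.1 g
Step 2 — FC (tonnes) = 9673170.1 / 1,000,000 ≈ 9.6732 tonnes (5 s.f.)

9.6732 tonnes


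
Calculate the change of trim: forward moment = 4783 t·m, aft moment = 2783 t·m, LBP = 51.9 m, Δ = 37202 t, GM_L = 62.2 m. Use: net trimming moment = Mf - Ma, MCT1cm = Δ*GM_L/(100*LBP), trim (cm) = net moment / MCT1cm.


Formula: net trimming moment = Mf - Ma; MCT1cm = Δ*GM_L/(100*LBP); trim = net moment / MCT1cm
Step 1 — net trimming moment = 4783 - 2783 = 2000 t·m
Step 2 — MCT1cm = 37202 * 62.2 / (100 * 51.9) = 445.8506 t·m/cm
Step 3 — trim = 2000 / 445.8506 ≈ 4.4858 cm (5 s.f.)

4.4858 cm


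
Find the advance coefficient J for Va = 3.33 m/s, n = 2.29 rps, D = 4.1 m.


Formula: J = Va / (n * D)
Step 1 — n * D = 2.29 * 4.1 = 9.389
Step 2 — J = 3.33 / 9.389 ≈ 0.35467 (5 s.f.)

0.35467


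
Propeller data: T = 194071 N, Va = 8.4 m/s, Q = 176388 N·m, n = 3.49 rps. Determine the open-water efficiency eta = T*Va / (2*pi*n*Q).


Formula: eta = T * Va / (2 * pi * n * Q)
Step 1 — numerator = T * Va = 194071 * 8.4 = 1630196.4
Step 2 — 2 * pi * n = 2 * pi * 3.49 = 21.928317
Step 3 — denominator = 21.928317 * 176388 = 3867891.98
Step 4 — eta = 1630196.4 / 3867891.98 ≈ 0.42147 (5 s.f.)

0.42147


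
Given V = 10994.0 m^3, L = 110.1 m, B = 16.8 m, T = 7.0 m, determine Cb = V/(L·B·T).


Formula: Cb = V / (L * B * T)
Step 1 — L * B * T = 110.1 * 16.8 * 7.0 = 12947.76 m^3
Step 2 — Cb = 10994.0 / 12947.76 ≈ 0.84910 (5 s.f.)

0.84910


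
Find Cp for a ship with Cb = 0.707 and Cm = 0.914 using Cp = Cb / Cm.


Formula: Cp = Cb / Cm
Substituting: Cp = 0.707 / 0.914
Result: Cp ≈ 0.77352 (5 s.f.)

0.77352


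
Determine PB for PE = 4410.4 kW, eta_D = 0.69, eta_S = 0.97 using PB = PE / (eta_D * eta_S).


Formula: PB = PE / (eta_D * eta_S)
Step 1 — combined efficiency = eta_D * eta_S = 0.69 * 0.97 = 0.6693
Step 2 — PB = 4410.4 / 0.6693 ≈ 6589.6 kW (5 s.f.)

6589.6 kW


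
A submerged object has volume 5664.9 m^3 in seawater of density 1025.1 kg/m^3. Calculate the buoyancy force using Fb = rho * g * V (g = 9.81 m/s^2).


Formula: Fb = rho * g * V
Substituting: Fb = 1025.1 * 9.81 * 5664.9
Intermediate: 1025.1 * 9.81 = 10056.231
Result: Fb = 10056.231 * 5664.9 ≈ 56968000 N (5 s.f.)

56968000 N


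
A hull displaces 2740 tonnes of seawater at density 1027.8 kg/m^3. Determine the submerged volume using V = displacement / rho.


Formula: V = mass / rho
Step 1 — convert tonnes to kg: 2740 t * 1000 = 2740000 kg
Step 2 — V = 2740000 / 1027.8 ≈ 2665.9 m^3 (5 s.f.)

2665.9 m^3


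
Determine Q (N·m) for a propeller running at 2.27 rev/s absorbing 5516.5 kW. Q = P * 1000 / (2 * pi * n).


Formula: Q = P_W / (2 * pi * n)
Step 1 — P_W = 5516.5 kW * 1000 = 5516500.0 W
Step 2 — 2 * pi * n = 2 * pi * 2.27 = 14.262831
Step 3 — Q = 5516500.0 / 14.262831 ≈ 386770 N·m (5 s.f.)

386770 N·m


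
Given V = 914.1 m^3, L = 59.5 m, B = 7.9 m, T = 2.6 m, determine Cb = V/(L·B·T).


Formula: Cb = V / (L * B * T)
Step 1 — L * B * T = 59.5 * 7.9 * 2.6 = 1222.13 m^3
Step 2 — Cb = 914.1 / 1222.13 ≈ 0.74796 (5 s.f.)

0.74796


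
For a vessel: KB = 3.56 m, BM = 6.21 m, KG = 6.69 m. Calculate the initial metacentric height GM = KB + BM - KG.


Formula: GM = KB + BM - KG
Step 1 — KM = KB + BM = 3.56 + 6.21 = 9.77 m
Step 2 — GM = KM - KG = 9.77 - 6.69 = 3.08 m

3.08 m


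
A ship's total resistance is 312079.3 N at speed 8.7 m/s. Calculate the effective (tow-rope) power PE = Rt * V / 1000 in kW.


Formula: PE = Rt * V / 1000 (kW)
Step 1 — PE (W) = 312079.3 * 8.7 = 2715089.91 W
Step 2 — PE (kW) = 2715089.91 / 1000 ≈ 2715.1 kW (5 s.f.)

2715.1 kW


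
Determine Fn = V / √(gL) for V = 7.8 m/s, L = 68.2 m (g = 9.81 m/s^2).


Formula: Fn = V / sqrt(g * L)
Step 1 — g * L = 9.81 * 68.2 = 669.042
Step 2 — sqrt(g * L) = sqrt(669.042) = 25.865846
Step 3 — Fn = 7.8 / 25.865846 ≈ 0.30156 (5 s.f.)

0.30156


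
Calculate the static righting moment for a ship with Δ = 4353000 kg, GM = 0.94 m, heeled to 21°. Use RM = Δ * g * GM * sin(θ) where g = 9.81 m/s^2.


Formula: GZ = GM * sin(theta); RM = disp * g * GZ
Step 1 — GZ = 0.94 * sin(21°) = 0.94 * 0.358368 = 0.336866 m
Step 2 — RM = 4353000 * 9.81 * 0.336866 ≈ 14385000 N·m (5 s.f.)

14385000 N·m


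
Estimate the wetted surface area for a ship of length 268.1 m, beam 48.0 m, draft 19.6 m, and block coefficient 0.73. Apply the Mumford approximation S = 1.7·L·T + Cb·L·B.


Formula: S = 1.7*L*T + V/T with V = Cb*L*B*T, i.e. S = L * (1.7*T + Cb*B)
Step 1 — 1.7*T = 1.7 * 19.6 = 33.32 m
Step 2 — Cb*B = 0.73 * 48.0 = 35.04 m
Step 3 — 1.7*T + Cb*B = 33.32 + 35.04 = 68.36 m
Step 4 — S = 268.1 * 68.36 ≈ 18327 m^2 (5 s.f.)

18327 m^2


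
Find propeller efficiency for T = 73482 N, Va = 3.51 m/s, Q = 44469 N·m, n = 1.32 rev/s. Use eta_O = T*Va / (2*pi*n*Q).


Formula: eta = T * Va / (2 * pi * n * Q)
Step 1 — numerator = T * Va = 73482 * 3.51 = 257921.82
Step 2 — 2 * pi * n = 2 * pi * 1.32 = 8.293805
Step 3 — denominator = 8.293805 * 44469 = 368817.21
Step 4 — eta = 257921.82 / 368817.21 ≈ 0.69932 (5 s.f.)

0.69932


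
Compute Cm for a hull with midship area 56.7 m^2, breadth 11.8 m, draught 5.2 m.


Formula: Cm = Am / (B * T)
Step 1 — B * T = 11.8 * 5.2 = 61.36 m^2
Step 2 — Cm = 56.7 / 61.36 ≈ 0.92405 (5 s.f.)

0.92405


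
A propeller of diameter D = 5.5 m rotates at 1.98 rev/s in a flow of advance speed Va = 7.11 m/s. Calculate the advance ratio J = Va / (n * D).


Formula: J = Va / (n * D)
Step 1 — n * D = 1.98 * 5.5 = 10.89
Step 2 — J = 7.11 / 10.89 ≈ 0.65289 (5 s.f.)

0.65289


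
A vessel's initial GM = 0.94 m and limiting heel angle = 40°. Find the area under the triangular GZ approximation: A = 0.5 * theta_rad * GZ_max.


Formula: GZ_max = GM * sin(theta); Area = 0.5 * theta_rad * GZ_max
Step 1 — GZ_max = 0.94 * sin(40°) = 0.94 * 0.642788 = 0.604221 m
Step 2 — theta_rad = 40 * pi/180 = 0.698132 rad
Step 3 — Area = 0.5 * 0.698132 * 0.604221 ≈ 0.21091 m·rad (5 s.f.)

0.21091 m·rad


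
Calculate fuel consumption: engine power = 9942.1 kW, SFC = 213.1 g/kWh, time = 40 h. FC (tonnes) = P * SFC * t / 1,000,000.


Formula: FC (tonnes) = P * SFC * t / 1,000,000
Step 1 — P * SFC * t = 9942.1 * 213.1 * 40 = 84746460.4 g
Step 2 — FC (tonnes) = 84746460.4 / 1,000,000 ≈ 84.746 tonnes (5 s.f.)

84.746 tonnes


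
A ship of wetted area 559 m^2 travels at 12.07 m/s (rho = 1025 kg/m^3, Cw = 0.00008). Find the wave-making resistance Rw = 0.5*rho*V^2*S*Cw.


Formula: Rw = 0.5 * rho * V^2 * S * Cw
Step 1 — V^2 = 12.07^2 = 145.6849
Step 2 — 0.5 * rho * V^2 = 0.5 * 1025 * 145.6849 = 74663.51125
Step 3 — Rw = 74663.51125 * 559 * 0.00008 ≈ 3339.0 N (5 s.f.)

3339.0 N


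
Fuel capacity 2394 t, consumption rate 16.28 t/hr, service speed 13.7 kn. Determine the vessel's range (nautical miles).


Formula: endurance = fuel / rate; range = endurance * speed
Step 1 — endurance = 2394 / 16.28 = 147.0516 hours
Step 2 — range = 147.0516 * 13.7 ≈ 2014.6 nautical miles (5 s.f.)

2014.6 NM


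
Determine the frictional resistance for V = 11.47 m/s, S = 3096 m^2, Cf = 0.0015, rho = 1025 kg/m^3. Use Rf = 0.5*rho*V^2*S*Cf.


Formula: Rf = 0.5 * rho * V^2 * S * Cf
Step 1 — V^2 = 11.47^2 = 131.5609
Step 2 — 0.5 * rho * V^2 = 0.5 * 1025 * 131.5609 = 67424.96125
Step 3 — Rf = 67424.96125 * 3096 * 0.0015 ≈ 313120 N (5 s.f.)

313120 N


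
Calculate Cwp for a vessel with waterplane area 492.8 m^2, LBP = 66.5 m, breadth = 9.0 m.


Formula: Cwp = Aw / (L * B)
Step 1 — L * B = 66.5 * 9.0 = 598.5 m^2
Step 2 — Cwp = 492.8 / 598.5 ≈ 0.82339 (5 s.f.)

0.82339


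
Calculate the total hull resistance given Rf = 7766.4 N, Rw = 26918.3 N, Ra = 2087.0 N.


Formula: Rt = Rf + Rw + Ra
Substituting: Rt = 7766.4 + 26918.3 + 2087.0
Result: Rt = 36771.7 N

36771.7 N


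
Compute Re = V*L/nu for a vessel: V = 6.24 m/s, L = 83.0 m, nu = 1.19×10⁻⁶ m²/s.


Formula: Re = V * L / nu
Step 1 — V * L = 6.24 * 83.0 = 517.92 m^2/s
Step 2 — Re = 517.92 / 1.19e-6 = 4.35e+08

4.35e+08


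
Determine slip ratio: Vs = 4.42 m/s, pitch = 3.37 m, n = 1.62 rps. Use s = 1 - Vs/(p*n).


Formula: s = 1 - Vs / (p * n)
Step 1 — p * n = 3.37 * 1.62 = 5.4594
Step 2 — Vs / (p*n) = 4.42 / 5.4594 = 0.809613 (6 d.p.)
Step 3 — s = 1 - 0.809613 = 0.190387

0.190387


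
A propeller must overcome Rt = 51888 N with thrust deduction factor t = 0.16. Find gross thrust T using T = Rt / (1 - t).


Formula: T = Rt / (1 - t)
Step 1 — (1 - t) = 1 - 0.16 = 0.84
Step 2 — T = 51888 / 0.84 ≈ 61771 N (5 s.f.)

61771 N
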